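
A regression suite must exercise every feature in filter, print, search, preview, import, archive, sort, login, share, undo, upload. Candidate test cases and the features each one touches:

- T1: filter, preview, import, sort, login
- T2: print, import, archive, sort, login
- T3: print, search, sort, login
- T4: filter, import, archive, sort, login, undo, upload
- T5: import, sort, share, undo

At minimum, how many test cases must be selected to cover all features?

4

T1, T3, T4, T5 together cover {filter, print, search, preview, import, archive, sort, login, share, undo, upload} — every feature.
No 3 of the 5 test cases cover everything (all 10 triples fall short), so 4 is minimum.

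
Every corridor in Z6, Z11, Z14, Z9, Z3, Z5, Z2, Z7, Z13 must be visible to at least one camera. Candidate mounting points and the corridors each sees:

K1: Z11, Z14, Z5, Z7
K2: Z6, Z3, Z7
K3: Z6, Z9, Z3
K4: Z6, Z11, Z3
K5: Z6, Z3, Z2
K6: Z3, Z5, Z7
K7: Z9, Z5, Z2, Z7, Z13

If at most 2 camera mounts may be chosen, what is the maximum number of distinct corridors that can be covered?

Choosing K4, K7 covers {Z6, Z11, Z9, Z3, Z5, Z2, Z7, Z13} — 8 corridors.
No choice of 2 camera mounts does better; here Z14 is left uncovered.

8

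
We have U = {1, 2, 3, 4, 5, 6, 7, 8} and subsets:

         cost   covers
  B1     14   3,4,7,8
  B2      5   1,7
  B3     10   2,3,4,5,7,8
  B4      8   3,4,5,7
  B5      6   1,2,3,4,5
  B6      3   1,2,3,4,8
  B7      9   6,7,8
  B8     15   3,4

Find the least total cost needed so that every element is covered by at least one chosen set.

15

B5, B7 cover every element at cost 6 + 9 = 15.
Any cover uses at least 2 sets; among all covering selections none totals below 15.
Greedy by coverage-per-cost would pick B6, B4, B7 for 20 — worse than the optimum 15.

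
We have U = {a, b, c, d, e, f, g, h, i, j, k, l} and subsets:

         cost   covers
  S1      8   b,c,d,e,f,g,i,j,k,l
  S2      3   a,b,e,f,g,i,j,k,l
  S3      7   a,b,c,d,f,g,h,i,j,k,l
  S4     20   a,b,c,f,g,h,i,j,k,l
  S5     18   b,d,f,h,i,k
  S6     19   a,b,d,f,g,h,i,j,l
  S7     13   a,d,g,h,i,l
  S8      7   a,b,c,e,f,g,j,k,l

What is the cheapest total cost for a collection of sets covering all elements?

10

S2, S3 cover every element at cost 3 + 7 = 10.
Any cover uses at least 2 sets; among all covering selections none totals below 10.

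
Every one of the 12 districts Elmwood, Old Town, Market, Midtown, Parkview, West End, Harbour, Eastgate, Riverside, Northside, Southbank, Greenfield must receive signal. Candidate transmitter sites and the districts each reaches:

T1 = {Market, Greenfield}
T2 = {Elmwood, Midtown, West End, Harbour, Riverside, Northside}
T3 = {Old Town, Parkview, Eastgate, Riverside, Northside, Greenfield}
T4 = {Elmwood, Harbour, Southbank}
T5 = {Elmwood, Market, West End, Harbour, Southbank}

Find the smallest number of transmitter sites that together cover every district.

3

T2, T3, T5 together cover {Elmwood, Old Town, Market, Midtown, Parkview, West End, Harbour, Eastgate, Riverside, Northside, Southbank, Greenfield} — every district.
No 2 of the 5 transmitter sites cover everything (all 10 pairs fall short), so 3 is minimum.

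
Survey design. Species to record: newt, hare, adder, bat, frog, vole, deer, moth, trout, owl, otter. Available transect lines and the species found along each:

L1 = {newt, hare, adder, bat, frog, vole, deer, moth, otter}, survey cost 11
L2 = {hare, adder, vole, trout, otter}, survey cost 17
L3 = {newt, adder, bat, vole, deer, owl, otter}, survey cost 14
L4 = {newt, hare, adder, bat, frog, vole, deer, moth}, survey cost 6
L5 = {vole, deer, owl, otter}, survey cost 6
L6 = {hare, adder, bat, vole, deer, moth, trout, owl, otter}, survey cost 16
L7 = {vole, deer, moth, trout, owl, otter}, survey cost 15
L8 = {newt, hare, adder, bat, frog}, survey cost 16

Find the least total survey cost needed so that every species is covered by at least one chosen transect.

L4, L7 cover every species at survey cost 6 + 15 = 21.
Any cover uses at least 2 transects; among all covering selections none totals below 21.
Greedy by coverage-per-survey cost would pick L4, L5, L7 for 27 — worse than the optimum 21.

21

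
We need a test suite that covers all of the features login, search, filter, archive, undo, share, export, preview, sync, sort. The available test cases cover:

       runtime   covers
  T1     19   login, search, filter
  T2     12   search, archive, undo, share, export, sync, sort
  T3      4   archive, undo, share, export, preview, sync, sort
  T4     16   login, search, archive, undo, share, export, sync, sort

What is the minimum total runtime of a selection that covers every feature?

23

T1, T3 cover every feature at runtime 19 + 4 = 23.
Any cover uses at least 2 test cases; among all covering selections none totals below 23.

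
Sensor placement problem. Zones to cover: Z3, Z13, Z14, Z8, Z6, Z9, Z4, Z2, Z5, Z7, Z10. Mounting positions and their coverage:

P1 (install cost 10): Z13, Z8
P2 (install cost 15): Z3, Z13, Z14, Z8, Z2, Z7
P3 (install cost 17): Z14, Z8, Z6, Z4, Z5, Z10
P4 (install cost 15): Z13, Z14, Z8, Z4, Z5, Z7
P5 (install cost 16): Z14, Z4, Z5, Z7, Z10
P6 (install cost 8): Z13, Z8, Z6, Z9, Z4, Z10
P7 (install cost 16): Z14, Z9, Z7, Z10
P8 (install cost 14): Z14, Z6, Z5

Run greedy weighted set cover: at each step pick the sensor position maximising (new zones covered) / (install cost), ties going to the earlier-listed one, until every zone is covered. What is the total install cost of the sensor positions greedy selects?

Pick 1: P6 adds 6 new (Z13, Z8, Z6, Z9, Z4, Z10) at install cost 8 (ratio 6/8).
Pick 2: P2 adds 4 new (Z3, Z14, Z2, Z7) at install cost 15 (ratio 4/15).
Pick 3: P8 adds 1 new (Z5) at install cost 14 (ratio 1/14).
Greedy total install cost: 8 + 15 + 14 = 37.

37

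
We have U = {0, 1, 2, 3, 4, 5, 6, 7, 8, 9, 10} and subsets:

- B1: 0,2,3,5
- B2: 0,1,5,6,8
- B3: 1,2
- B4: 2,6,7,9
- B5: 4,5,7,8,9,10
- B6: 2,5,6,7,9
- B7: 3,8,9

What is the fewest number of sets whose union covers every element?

3

B1, B2, B5 together cover {0, 1, 2, 3, 4, 5, 6, 7, 8, 9, 10} — every element.
No 2 of the 7 sets cover everything (all 21 pairs fall short), so 3 is minimum.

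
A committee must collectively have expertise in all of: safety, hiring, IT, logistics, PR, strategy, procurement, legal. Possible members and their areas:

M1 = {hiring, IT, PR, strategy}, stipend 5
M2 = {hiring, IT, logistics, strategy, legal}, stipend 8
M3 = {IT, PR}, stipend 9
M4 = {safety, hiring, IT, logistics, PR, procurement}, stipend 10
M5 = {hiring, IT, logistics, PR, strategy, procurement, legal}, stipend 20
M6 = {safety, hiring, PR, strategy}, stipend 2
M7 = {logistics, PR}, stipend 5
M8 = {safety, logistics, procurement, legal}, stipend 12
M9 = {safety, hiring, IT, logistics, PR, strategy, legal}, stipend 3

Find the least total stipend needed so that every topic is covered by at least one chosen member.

13

M4, M9 cover every topic at stipend 10 + 3 = 13.
Any cover uses at least 2 members; among all covering selections none totals below 13.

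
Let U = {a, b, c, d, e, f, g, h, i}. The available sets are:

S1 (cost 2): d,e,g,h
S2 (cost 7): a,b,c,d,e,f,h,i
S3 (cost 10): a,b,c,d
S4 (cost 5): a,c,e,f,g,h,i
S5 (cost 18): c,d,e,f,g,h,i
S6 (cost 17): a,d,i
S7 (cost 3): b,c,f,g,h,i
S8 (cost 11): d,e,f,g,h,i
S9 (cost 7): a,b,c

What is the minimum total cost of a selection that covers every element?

S1, S2 cover every element at cost 2 + 7 = 9.
Any cover uses at least 2 sets; among all covering selections none totals below 9.
Greedy by coverage-per-cost would pick S1, S7, S4 for 10 — worse than the optimum 9.

9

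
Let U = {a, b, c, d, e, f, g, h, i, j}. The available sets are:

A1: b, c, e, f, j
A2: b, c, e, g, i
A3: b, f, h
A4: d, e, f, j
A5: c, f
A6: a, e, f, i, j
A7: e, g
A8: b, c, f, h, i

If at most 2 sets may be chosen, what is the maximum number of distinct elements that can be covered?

8

Choosing A2, A4 covers {b, c, d, e, f, g, i, j} — 8 elements.
No choice of 2 sets does better; here a, h are left uncovered.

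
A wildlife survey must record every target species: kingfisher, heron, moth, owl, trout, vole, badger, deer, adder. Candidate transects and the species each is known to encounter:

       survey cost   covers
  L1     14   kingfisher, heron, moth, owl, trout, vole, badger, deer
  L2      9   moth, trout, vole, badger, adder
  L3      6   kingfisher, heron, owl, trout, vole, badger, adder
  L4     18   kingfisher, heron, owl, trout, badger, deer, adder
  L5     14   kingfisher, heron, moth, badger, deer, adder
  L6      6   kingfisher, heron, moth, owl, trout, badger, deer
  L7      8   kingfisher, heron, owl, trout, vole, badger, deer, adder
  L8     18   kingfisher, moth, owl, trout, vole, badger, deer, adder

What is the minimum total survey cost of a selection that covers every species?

12

L3, L6 cover every species at survey cost 6 + 6 = 12.
Any cover uses at least 2 transects; among all covering selections none totals below 12.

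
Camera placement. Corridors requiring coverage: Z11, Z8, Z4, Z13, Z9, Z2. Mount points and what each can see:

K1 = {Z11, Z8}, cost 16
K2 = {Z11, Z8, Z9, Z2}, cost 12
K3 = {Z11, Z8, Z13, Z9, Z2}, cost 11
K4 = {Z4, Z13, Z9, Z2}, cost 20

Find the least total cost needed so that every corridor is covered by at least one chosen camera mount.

K3, K4 cover every corridor at cost 11 + 20 = 31.
Any cover uses at least 2 camera mounts; among all covering selections none totals below 31.

31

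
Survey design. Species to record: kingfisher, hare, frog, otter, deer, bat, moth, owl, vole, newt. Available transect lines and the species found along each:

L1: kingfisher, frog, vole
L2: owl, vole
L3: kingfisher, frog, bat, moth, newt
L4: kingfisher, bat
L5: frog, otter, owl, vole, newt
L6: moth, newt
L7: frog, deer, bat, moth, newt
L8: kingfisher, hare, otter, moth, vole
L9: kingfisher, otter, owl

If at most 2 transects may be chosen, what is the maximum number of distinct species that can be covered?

9

Choosing L7, L8 covers {kingfisher, hare, frog, otter, deer, bat, moth, vole, newt} — 9 species.
No choice of 2 transects does better; here owl is left uncovered.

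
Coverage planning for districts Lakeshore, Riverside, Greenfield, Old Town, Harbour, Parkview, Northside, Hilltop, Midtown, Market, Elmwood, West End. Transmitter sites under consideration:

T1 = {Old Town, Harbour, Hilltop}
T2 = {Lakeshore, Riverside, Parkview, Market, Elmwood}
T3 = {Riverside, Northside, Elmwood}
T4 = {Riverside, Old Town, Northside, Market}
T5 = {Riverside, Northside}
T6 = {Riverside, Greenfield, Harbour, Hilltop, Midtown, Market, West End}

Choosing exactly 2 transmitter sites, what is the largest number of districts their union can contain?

Choosing T2, T6 covers {Lakeshore, Riverside, Greenfield, Harbour, Parkview, Hilltop, Midtown, Market, Elmwood, West End} — 10 districts.
No choice of 2 transmitter sites does better; here Old Town, Northside are left uncovered.

10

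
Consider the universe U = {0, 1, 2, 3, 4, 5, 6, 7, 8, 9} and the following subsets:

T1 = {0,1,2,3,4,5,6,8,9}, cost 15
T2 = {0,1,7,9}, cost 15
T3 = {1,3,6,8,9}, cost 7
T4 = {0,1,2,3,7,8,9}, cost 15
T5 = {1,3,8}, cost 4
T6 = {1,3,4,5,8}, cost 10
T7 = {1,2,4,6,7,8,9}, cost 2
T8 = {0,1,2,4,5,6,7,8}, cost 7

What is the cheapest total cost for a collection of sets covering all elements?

T5, T7, T8 cover every element at cost 4 + 2 + 7 = 13.
Any cover uses at least 2 sets; among all covering selections none totals below 13.

13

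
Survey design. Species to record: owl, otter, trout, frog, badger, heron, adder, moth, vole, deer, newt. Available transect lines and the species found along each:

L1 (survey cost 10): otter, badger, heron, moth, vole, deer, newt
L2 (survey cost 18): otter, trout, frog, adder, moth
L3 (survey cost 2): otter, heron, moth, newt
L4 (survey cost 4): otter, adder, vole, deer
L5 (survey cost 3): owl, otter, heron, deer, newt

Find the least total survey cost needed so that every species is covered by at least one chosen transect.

L1, L2, L5 cover every species at survey cost 10 + 18 + 3 = 31.
Any cover uses at least 3 transects; among all covering selections none totals below 31.
Greedy by coverage-per-survey cost would pick L3, L4, L5, L2, L1 for 37 — worse than the optimum 31.

31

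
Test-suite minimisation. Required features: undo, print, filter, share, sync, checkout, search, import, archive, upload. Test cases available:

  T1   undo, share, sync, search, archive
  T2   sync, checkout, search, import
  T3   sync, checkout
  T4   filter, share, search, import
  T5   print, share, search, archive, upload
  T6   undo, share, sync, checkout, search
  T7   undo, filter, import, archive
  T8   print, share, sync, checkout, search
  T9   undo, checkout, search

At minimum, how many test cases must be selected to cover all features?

T2, T5, T7 together cover {undo, print, filter, share, sync, checkout, search, import, archive, upload} — every feature.
No 2 of the 9 test cases cover everything (all 36 pairs fall short), so 3 is minimum.
Greedy (largest uncovered first) would take T1, T2, T5, T4 — 4 test cases — but 3 suffice.

3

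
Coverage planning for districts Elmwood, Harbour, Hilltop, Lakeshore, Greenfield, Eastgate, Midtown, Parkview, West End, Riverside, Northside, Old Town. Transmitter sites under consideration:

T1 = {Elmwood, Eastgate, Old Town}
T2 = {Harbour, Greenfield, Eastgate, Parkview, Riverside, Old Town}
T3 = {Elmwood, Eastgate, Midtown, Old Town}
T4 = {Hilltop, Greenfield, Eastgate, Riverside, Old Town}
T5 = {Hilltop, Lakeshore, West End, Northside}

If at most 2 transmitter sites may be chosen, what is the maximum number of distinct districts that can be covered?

Choosing T2, T5 covers {Harbour, Hilltop, Lakeshore, Greenfield, Eastgate, Parkview, West End, Riverside, Northside, Old Town} — 10 districts.
No choice of 2 transmitter sites does better; here Elmwood, Midtown are left uncovered.

10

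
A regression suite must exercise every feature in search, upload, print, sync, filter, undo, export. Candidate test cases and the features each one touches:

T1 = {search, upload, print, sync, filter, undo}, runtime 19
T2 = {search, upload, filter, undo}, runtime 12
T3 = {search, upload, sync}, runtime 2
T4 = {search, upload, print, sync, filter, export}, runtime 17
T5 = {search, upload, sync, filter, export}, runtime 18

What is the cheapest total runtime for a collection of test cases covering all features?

T2, T4 cover every feature at runtime 12 + 17 = 29.
Any cover uses at least 2 test cases; among all covering selections none totals below 29.

29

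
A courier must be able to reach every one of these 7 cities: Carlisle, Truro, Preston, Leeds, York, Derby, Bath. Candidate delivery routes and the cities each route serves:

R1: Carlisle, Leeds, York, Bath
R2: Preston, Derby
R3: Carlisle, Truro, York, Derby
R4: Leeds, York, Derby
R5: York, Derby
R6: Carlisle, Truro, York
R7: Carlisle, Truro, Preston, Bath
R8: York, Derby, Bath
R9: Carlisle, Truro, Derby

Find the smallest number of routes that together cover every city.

R4, R7 together cover {Carlisle, Truro, Preston, Leeds, York, Derby, Bath} — every city.
No single route contains all 7 cities, so 2 is optimal.
Greedy (largest uncovered first) would take R1, R2, R3 — 3 routes — but 2 suffice.

2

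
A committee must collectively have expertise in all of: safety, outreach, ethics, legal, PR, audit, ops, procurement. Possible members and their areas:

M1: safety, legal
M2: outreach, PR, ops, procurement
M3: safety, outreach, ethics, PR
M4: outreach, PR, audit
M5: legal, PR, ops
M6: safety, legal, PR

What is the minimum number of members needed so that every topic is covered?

4

M1, M2, M3, M4 together cover {safety, outreach, ethics, legal, PR, audit, ops, procurement} — every topic.
No 3 of the 6 members cover everything (all 20 triples fall short), so 4 is minimum.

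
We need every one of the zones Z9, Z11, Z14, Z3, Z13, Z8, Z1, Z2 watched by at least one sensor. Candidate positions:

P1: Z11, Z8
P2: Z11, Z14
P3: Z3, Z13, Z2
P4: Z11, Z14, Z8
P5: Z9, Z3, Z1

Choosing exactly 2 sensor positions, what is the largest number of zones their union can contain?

Choosing P3, P4 covers {Z11, Z14, Z3, Z13, Z8, Z2} — 6 zones.
No choice of 2 sensor positions does better; here Z9, Z1 are left uncovered.

6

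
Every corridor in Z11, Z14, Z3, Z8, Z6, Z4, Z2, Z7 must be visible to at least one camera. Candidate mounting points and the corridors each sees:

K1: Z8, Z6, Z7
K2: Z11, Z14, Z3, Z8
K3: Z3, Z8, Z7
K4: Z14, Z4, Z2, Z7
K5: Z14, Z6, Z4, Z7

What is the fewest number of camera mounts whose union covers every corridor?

K1, K2, K4 together cover {Z11, Z14, Z3, Z8, Z6, Z4, Z2, Z7} — every corridor.
No 2 of the 5 camera mounts cover everything (all 10 pairs fall short), so 3 is minimum.

3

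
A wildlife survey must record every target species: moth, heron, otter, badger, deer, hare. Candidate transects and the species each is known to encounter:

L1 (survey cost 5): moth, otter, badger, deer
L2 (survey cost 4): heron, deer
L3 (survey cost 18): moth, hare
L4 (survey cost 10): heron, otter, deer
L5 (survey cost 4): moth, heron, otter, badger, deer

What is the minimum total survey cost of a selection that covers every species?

22

L3, L5 cover every species at survey cost 18 + 4 = 22.
Any cover uses at least 2 transects; among all covering selections none totals below 22.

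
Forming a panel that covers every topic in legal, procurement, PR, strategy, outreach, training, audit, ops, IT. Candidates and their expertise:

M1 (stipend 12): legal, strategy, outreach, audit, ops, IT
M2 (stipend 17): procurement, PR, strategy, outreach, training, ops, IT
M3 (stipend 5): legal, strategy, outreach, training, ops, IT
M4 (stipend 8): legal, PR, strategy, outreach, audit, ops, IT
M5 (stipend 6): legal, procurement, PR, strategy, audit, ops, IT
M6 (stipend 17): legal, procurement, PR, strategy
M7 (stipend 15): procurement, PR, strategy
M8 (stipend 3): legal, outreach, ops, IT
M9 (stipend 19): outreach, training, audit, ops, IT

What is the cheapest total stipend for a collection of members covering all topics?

11

M3, M5 cover every topic at stipend 5 + 6 = 11.
Any cover uses at least 2 members; among all covering selections none totals below 11.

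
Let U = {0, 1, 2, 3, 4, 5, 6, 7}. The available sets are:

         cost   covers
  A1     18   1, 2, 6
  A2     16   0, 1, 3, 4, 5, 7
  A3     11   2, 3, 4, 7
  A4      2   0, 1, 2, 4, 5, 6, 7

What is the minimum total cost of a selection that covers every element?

A3, A4 cover every element at cost 11 + 2 = 13.
Any cover uses at least 2 sets; among all covering selections none totals below 13.

13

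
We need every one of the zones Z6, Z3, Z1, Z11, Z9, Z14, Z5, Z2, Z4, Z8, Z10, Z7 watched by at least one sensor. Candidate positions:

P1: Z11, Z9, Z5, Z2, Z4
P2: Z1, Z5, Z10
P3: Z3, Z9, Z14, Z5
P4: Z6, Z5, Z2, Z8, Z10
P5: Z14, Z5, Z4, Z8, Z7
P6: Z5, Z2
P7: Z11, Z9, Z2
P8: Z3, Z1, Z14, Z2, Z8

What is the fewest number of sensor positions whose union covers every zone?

4

P1, P4, P5, P8 together cover {Z6, Z3, Z1, Z11, Z9, Z14, Z5, Z2, Z4, Z8, Z10, Z7} — every zone.
No 3 of the 8 sensor positions cover everything (all 56 triples fall short), so 4 is minimum.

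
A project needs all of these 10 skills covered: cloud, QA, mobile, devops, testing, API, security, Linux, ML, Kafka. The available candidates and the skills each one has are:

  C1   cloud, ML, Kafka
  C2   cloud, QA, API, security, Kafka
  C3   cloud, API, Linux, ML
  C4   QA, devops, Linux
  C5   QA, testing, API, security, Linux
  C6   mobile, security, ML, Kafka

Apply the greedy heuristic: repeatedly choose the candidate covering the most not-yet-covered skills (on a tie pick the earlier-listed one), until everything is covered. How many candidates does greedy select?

Pick 1: C2 covers 5 new skills (cloud, QA, API, security, Kafka).
Pick 2: C3 covers 2 new skills (Linux, ML).
Pick 3: C4 covers 1 new skills (devops).
Pick 4: C5 covers 1 new skills (testing).
Pick 5: C6 covers 1 new skills (mobile).
Greedy uses 5 candidates. (The true minimum is 4.)

5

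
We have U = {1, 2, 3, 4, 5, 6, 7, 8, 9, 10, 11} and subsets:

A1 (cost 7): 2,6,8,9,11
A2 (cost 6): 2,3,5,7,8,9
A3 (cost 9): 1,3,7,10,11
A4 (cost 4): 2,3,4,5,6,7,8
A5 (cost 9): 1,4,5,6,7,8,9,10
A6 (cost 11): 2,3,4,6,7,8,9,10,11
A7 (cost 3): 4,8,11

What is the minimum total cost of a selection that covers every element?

16

A4, A5, A7 cover every element at cost 4 + 9 + 3 = 16.
Any cover uses at least 2 sets; among all covering selections none totals below 16.
Greedy by coverage-per-cost would pick A4, A3, A2 for 19 — worse than the optimum 16.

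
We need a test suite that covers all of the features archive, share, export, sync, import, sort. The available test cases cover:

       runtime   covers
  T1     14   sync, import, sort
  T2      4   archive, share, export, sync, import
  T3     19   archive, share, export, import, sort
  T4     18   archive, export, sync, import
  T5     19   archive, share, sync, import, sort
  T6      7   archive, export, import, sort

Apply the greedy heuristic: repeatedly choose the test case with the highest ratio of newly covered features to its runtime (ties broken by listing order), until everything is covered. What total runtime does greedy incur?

11

Pick 1: T2 adds 5 new (archive, share, export, sync, import) at runtime 4 (ratio 5/4).
Pick 2: T6 adds 1 new (sort) at runtime 7 (ratio 1/7).
Greedy total runtime: 4 + 7 = 11.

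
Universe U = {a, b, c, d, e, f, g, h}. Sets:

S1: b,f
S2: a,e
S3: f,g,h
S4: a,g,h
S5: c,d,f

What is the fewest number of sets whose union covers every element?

S1, S2, S3, S5 together cover {a, b, c, d, e, f, g, h} — every element.
No 3 of the 5 sets cover everything (all 10 triples fall short), so 4 is minimum.

4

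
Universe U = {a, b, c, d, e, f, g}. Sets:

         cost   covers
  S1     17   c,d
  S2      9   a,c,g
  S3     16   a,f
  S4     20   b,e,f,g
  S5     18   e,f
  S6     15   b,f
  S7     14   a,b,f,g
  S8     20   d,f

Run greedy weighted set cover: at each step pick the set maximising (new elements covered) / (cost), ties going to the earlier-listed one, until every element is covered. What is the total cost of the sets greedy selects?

46

Pick 1: S2 adds 3 new (a, c, g) at cost 9 (ratio 3/9).
Pick 2: S4 adds 3 new (b, e, f) at cost 20 (ratio 3/20).
Pick 3: S1 adds 1 new (d) at cost 17 (ratio 1/17).
Greedy total cost: 9 + 20 + 17 = 46.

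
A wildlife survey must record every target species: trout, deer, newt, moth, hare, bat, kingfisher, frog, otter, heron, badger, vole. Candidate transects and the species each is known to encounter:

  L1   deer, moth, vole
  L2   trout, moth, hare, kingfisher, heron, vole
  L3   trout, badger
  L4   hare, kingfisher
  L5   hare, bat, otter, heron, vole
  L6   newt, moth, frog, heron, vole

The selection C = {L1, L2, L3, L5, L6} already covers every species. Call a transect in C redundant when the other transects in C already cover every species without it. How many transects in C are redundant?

0

Drop L1: deer uncovered — not redundant.
Drop L2: kingfisher uncovered — not redundant.
Drop L3: badger uncovered — not redundant.
Drop L5: bat, otter uncovered — not redundant.
Drop L6: newt, frog uncovered — not redundant.
None of the transects in C is redundant.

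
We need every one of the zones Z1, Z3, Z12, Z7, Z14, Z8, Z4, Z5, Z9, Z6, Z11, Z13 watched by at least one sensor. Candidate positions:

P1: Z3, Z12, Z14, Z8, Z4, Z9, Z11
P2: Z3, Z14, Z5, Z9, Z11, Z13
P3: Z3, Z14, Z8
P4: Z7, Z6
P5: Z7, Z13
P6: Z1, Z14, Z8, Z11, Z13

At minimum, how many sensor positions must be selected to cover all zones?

P1, P2, P4, P6 together cover {Z1, Z3, Z12, Z7, Z14, Z8, Z4, Z5, Z9, Z6, Z11, Z13} — every zone.
No 3 of the 6 sensor positions cover everything (all 20 triples fall short), so 4 is minimum.

4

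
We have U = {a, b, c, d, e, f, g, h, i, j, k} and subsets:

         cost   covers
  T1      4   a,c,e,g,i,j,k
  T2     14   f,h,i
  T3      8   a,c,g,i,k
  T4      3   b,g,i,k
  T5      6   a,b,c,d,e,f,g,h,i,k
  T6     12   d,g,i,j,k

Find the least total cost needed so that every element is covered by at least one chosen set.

T1, T5 cover every element at cost 4 + 6 = 10.
Any cover uses at least 2 sets; among all covering selections none totals below 10.

10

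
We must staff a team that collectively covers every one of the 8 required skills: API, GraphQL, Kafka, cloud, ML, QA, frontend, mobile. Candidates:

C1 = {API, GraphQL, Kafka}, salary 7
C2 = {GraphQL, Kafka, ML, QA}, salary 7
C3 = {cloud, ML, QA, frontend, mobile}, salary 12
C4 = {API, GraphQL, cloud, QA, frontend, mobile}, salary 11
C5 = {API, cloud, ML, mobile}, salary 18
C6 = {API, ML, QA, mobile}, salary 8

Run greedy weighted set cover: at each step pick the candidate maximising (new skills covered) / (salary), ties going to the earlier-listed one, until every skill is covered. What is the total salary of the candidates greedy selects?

18

Pick 1: C2 adds 4 new (GraphQL, Kafka, ML, QA) at salary 7 (ratio 4/7).
Pick 2: C4 adds 4 new (API, cloud, frontend, mobile) at salary 11 (ratio 4/11).
Greedy total salary: 7 + 11 = 18.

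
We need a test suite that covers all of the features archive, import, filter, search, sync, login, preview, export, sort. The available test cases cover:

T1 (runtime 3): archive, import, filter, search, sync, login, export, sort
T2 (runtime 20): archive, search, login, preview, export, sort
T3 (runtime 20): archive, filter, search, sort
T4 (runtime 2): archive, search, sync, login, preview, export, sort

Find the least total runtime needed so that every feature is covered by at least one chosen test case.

T1, T4 cover every feature at runtime 3 + 2 = 5.
Any cover uses at least 2 test cases; among all covering selections none totals below 5.

5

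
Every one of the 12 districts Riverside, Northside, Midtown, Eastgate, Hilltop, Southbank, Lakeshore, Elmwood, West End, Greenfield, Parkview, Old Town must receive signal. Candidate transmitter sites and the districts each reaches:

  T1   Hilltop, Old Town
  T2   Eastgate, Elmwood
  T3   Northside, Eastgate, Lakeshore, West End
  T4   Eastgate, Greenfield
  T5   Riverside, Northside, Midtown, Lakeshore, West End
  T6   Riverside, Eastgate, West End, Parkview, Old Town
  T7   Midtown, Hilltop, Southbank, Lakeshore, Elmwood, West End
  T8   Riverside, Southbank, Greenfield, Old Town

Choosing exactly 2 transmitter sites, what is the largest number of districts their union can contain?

10

Choosing T6, T7 covers {Riverside, Midtown, Eastgate, Hilltop, Southbank, Lakeshore, Elmwood, West End, Parkview, Old Town} — 10 districts.
No choice of 2 transmitter sites does better; here Northside, Greenfield are left uncovered.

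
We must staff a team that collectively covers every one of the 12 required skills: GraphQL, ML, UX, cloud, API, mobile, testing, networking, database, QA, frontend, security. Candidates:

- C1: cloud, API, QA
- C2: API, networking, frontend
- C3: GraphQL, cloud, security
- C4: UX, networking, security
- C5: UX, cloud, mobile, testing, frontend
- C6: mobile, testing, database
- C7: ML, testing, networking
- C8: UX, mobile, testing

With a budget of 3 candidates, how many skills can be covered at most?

9

Choosing C1, C3, C5 covers {GraphQL, UX, cloud, API, mobile, testing, QA, frontend, security} — 9 skills.
No choice of 3 candidates does better; here ML, networking, database are left uncovered.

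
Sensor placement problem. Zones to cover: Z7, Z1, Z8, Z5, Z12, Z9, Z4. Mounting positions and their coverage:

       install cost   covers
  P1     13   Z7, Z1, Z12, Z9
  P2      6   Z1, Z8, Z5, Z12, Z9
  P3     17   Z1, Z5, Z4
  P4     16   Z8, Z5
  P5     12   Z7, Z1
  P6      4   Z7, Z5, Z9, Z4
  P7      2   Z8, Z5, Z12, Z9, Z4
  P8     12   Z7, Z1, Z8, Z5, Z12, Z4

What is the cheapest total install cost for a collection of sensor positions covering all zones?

P2, P6 cover every zone at install cost 6 + 4 = 10.
Any cover uses at least 2 sensor positions; among all covering selections none totals below 10.
Greedy by coverage-per-install cost would pick P7, P6, P2 for 12 — worse than the optimum 10.

10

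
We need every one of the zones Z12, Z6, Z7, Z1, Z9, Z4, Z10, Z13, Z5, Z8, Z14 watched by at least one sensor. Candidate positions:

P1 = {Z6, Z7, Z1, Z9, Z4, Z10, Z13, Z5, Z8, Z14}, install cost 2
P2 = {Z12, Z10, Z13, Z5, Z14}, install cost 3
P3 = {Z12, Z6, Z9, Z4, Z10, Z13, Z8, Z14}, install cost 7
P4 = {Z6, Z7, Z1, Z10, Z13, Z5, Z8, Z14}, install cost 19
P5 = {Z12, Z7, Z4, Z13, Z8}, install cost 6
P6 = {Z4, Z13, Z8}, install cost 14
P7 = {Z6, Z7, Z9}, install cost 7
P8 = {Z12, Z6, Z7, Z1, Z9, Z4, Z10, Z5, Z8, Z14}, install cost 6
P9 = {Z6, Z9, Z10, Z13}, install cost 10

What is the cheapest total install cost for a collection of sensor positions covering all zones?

5

P1, P2 cover every zone at install cost 2 + 3 = 5.
Any cover uses at least 2 sensor positions; among all covering selections none totals below 5.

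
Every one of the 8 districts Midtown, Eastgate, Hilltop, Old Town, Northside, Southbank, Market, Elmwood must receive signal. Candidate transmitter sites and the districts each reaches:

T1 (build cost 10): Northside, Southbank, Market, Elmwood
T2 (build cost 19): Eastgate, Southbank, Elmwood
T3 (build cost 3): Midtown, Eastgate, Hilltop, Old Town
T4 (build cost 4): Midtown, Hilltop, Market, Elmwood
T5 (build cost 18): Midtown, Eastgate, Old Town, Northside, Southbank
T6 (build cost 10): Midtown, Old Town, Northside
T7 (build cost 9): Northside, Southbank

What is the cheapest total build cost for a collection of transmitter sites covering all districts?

13

T1, T3 cover every district at build cost 10 + 3 = 13.
Any cover uses at least 2 transmitter sites; among all covering selections none totals below 13.
Greedy by coverage-per-build cost would pick T3, T4, T7 for 16 — worse than the optimum 13.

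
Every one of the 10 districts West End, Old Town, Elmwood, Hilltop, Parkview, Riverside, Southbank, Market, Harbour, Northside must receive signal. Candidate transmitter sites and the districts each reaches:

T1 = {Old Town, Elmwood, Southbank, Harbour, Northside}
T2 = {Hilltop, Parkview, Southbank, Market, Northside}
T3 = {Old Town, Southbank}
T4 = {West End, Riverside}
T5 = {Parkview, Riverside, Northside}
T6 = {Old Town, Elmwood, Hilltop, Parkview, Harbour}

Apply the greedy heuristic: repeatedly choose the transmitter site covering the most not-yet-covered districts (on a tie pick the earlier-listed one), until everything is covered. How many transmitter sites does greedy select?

Pick 1: T1 covers 5 new districts (Old Town, Elmwood, Southbank, Harbour, Northside).
Pick 2: T2 covers 3 new districts (Hilltop, Parkview, Market).
Pick 3: T4 covers 2 new districts (West End, Riverside).
Greedy uses 3 transmitter sites.

3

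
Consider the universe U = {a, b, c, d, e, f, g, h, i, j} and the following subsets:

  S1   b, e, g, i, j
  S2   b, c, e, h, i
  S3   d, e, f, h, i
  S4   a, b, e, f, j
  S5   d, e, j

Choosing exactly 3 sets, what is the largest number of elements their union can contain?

9

Choosing S1, S2, S3 covers {b, c, d, e, f, g, h, i, j} — 9 elements.
No choice of 3 sets does better; here a is left uncovered.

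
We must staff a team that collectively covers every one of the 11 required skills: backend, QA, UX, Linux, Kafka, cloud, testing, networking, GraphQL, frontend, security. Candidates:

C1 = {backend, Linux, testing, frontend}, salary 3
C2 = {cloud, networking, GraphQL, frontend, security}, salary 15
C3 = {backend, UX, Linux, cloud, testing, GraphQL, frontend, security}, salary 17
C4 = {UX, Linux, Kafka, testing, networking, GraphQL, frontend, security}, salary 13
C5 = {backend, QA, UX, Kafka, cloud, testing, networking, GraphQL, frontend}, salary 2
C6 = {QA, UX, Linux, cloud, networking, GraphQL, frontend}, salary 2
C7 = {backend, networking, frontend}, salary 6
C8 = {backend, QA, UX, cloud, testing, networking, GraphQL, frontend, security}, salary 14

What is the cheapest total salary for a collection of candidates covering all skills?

C4, C5 cover every skill at salary 13 + 2 = 15.
Any cover uses at least 2 candidates; among all covering selections none totals below 15.

15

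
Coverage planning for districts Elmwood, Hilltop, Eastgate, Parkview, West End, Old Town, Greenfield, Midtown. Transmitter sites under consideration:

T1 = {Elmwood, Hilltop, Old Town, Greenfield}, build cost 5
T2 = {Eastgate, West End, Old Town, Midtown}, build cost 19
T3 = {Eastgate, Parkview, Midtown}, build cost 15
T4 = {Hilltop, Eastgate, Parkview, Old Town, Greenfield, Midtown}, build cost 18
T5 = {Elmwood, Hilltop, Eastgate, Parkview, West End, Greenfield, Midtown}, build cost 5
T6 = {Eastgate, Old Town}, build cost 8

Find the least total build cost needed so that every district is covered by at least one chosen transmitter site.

T1, T5 cover every district at build cost 5 + 5 = 10.
Any cover uses at least 2 transmitter sites; among all covering selections none totals below 10.

10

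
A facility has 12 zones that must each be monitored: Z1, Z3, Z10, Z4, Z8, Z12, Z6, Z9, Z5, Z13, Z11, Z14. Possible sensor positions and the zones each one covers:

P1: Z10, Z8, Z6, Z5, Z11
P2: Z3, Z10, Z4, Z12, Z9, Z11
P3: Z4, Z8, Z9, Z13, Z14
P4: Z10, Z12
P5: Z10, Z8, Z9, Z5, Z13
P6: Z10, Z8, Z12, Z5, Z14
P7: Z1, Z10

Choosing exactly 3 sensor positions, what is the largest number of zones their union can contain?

11

Choosing P1, P2, P3 covers {Z3, Z10, Z4, Z8, Z12, Z6, Z9, Z5, Z13, Z11, Z14} — 11 zones.
No choice of 3 sensor positions does better; here Z1 is left uncovered.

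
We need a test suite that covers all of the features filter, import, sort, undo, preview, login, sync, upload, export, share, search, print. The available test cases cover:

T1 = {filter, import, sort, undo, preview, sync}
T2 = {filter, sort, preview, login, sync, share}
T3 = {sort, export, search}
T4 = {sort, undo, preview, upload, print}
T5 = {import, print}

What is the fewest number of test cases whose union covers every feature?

T1, T2, T3, T4 together cover {filter, import, sort, undo, preview, login, sync, upload, export, share, search, print} — every feature.
No 3 of the 5 test cases cover everything (all 10 triples fall short), so 4 is minimum.

4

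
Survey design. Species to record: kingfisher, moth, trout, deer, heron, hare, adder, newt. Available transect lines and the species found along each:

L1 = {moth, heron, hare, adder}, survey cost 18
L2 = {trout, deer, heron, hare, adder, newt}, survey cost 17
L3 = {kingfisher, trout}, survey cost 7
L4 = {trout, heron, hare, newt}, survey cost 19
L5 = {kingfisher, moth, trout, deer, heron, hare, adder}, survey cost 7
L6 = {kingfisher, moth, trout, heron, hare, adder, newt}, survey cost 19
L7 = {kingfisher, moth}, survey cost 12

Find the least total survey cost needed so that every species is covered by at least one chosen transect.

L2, L5 cover every species at survey cost 17 + 7 = 24.
Any cover uses at least 2 transects; among all covering selections none totals below 24.

24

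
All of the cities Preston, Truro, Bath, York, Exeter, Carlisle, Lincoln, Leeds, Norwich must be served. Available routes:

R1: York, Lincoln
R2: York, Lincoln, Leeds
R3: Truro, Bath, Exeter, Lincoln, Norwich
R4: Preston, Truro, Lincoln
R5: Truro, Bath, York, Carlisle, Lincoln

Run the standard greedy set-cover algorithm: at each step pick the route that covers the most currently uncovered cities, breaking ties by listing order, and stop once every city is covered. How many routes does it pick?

Pick 1: R3 covers 5 new cities (Truro, Bath, Exeter, Lincoln, Norwich).
Pick 2: R2 covers 2 new cities (York, Leeds).
Pick 3: R4 covers 1 new cities (Preston).
Pick 4: R5 covers 1 new cities (Carlisle).
Greedy uses 4 routes.

4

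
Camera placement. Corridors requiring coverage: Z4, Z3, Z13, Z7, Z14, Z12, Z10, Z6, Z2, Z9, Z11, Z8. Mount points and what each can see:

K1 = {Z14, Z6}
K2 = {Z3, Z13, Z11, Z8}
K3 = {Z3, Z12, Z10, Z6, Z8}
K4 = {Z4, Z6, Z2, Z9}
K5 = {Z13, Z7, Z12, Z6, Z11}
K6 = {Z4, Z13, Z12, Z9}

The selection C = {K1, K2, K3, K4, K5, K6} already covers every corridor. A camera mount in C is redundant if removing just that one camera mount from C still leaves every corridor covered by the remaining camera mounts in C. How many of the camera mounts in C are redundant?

Drop K1: Z14 uncovered — not redundant.
Drop K2: the rest still cover every corridor — redundant.
Drop K3: Z10 uncovered — not redundant.
Drop K4: Z2 uncovered — not redundant.
Drop K5: Z7 uncovered — not redundant.
Drop K6: the rest still cover every corridor — redundant.
2 redundant: K2, K6.

2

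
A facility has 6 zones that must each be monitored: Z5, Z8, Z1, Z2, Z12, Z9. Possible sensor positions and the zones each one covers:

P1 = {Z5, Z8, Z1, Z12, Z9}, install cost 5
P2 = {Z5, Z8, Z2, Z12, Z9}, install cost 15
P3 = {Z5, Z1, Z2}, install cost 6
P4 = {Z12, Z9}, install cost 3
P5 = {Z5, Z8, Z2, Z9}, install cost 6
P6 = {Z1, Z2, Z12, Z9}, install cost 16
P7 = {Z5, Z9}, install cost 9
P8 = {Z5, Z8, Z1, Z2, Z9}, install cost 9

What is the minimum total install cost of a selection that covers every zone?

P1, P3 cover every zone at install cost 5 + 6 = 11.
Any cover uses at least 2 sensor positions; among all covering selections none totals below 11.

11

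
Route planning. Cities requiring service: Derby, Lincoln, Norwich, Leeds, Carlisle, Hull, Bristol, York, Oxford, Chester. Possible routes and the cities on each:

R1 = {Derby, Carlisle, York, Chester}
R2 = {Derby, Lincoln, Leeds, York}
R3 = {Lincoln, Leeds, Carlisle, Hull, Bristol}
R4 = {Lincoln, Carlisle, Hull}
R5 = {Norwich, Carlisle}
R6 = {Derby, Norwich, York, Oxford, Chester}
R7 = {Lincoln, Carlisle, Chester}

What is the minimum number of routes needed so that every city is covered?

2

R3, R6 together cover {Derby, Lincoln, Norwich, Leeds, Carlisle, Hull, Bristol, York, Oxford, Chester} — every city.
No single route contains all 10 cities, so 2 is optimal.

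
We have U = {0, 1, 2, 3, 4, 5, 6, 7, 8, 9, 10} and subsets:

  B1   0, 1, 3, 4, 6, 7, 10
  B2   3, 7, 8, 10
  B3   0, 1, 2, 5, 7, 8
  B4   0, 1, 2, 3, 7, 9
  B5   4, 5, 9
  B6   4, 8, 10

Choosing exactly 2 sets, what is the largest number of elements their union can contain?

Choosing B1, B3 covers {0, 1, 2, 3, 4, 5, 6, 7, 8, 10} — 10 elements.
No choice of 2 sets does better; here 9 is left uncovered.

10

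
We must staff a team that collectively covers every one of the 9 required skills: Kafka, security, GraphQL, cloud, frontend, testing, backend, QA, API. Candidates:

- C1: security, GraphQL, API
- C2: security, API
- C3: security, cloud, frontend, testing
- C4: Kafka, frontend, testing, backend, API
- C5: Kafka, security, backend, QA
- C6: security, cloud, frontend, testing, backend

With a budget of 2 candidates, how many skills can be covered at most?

Choosing C1, C4 covers {Kafka, security, GraphQL, frontend, testing, backend, API} — 7 skills.
No choice of 2 candidates does better; here cloud, QA are left uncovered.

7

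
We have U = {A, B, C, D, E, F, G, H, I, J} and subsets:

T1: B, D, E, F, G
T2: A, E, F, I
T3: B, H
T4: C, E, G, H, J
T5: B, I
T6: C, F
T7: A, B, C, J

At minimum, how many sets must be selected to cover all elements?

T1, T2, T4 together cover {A, B, C, D, E, F, G, H, I, J} — every element.
No 2 of the 7 sets cover everything (all 21 pairs fall short), so 3 is minimum.

3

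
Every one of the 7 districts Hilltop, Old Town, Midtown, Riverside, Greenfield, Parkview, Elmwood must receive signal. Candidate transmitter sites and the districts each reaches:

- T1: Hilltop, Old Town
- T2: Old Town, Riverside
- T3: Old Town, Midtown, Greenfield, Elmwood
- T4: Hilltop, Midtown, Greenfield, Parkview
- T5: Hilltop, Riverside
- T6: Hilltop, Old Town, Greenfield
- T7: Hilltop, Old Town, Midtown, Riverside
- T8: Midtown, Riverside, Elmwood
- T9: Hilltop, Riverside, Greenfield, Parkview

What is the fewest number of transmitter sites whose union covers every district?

T3, T9 together cover {Hilltop, Old Town, Midtown, Riverside, Greenfield, Parkview, Elmwood} — every district.
No single transmitter site contains all 7 districts, so 2 is optimal.

2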